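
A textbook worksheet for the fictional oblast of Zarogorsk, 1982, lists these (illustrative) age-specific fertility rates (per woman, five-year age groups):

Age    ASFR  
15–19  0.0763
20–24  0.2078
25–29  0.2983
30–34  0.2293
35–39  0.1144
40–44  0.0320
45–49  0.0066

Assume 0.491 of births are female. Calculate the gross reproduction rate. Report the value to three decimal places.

Proportion female at birth = 0.491.
Sum of ASFRs = 0.0763 + 0.2078 + 0.2983 + 0.2293 + 0.1144 + 0.0320 + 0.0066 = 0.9647
TFR = 5 × 0.9647 = 4.8235
GRR = 0.491 × 4.8235 = 2.36834

2.368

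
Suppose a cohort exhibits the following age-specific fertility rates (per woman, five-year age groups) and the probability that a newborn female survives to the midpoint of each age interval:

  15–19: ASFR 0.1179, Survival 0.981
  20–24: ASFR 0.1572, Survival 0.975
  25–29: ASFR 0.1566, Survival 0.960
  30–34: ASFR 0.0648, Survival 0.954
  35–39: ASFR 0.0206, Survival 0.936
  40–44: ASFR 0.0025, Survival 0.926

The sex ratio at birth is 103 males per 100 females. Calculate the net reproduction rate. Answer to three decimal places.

1.238

Proportion female at birth = 100 / (100 + 103) = 0.49261.
Per-age-group product (5 × ASFR × survival probability):
  15–19: 5 × 0.1179 × 0.981 = 0.57830
  20–24: 5 × 0.1572 × 0.975 = 0.76635
  25–29: 5 × 0.1566 × 0.960 = 0.75168
  30–34: 5 × 0.0648 × 0.954 = 0.30910
  35–39: 5 × 0.0206 × 0.936 = 0.09641
  40–44: 5 × 0.0025 × 0.926 = 0.01158
Sum = 2.51342
NRR = 0.49261 × 2.51342 = 1.23814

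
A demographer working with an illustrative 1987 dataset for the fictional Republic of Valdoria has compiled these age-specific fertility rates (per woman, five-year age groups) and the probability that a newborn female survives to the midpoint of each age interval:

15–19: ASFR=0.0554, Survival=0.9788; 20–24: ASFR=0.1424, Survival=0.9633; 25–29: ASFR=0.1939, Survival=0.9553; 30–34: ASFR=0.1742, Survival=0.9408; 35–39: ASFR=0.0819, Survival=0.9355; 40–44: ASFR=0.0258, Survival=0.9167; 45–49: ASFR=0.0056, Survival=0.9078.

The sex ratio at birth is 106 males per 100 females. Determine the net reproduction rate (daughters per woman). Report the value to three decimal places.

Proportion female at birth = 100 / (100 + 106) = 0.48544.
Per-age-group product (5 × ASFR × survival probability):
  15–19: 5 × 0.0554 × 0.9788 = 0.27113
  20–24: 5 × 0.1424 × 0.9633 = 0.68587
  25–29: 5 × 0.1939 × 0.9553 = 0.92616
  30–34: 5 × 0.1742 × 0.9408 = 0.81944
  35–39: 5 × 0.0819 × 0.9355 = 0.38309
  40–44: 5 × 0.0258 × 0.9167 = 0.11825
  45–49: 5 × 0.0056 × 0.9078 = 0.02542
Sum = 3.22936
NRR = 0.48544 × 3.22936 = 1.56766

1.568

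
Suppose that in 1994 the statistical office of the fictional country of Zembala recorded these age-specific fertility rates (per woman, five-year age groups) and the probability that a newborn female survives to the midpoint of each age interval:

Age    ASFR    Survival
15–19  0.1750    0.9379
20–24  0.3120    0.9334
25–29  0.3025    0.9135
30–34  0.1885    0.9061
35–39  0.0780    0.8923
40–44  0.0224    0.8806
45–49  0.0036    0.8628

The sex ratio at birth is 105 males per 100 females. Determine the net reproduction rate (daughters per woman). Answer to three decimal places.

Proportion female at birth = 100 / (100 + 105) = 0.48780.
Each age group contributes 5 × ASFR × survival:
  15–19: 5 × 0.1750 × 0.9379 = 0.82066
  20–24: 5 × 0.3120 × 0.9334 = 1.45610
  25–29: 5 × 0.3025 × 0.9135 = 1.38167
  30–34: 5 × 0.1885 × 0.9061 = 0.85400
  35–39: 5 × 0.0780 × 0.8923 = 0.34800
  40–44: 5 × 0.0224 × 0.8806 = 0.09863
  45–49: 5 × 0.0036 × 0.8628 = 0.01553
Sum = 4.97459
NRR = 0.48780 × 4.97459 = 2.42661

2.427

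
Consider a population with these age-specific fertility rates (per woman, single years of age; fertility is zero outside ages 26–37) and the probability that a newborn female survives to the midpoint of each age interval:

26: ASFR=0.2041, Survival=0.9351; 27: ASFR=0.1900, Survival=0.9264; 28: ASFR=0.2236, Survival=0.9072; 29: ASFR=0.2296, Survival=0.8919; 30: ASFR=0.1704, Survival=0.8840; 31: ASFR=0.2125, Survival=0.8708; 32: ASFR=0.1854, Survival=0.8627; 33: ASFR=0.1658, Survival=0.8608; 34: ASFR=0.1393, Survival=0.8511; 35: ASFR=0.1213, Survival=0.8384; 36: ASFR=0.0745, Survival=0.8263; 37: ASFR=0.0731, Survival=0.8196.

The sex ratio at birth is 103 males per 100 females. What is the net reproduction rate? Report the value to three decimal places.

Proportion female at birth = 100 / (100 + 103) = 0.49261.
Weighting each age-specific rate by interval width and survival:
  26: 1 × 0.2041 × 0.9351 = 0.19085
  27: 1 × 0.1900 × 0.9264 = 0.17602
  28: 1 × 0.2236 × 0.9072 = 0.20285
  29: 1 × 0.2296 × 0.8919 = 0.20478
  30: 1 × 0.1704 × 0.8840 = 0.15063
  31: 1 × 0.2125 × 0.8708 = 0.18505
  32: 1 × 0.1854 × 0.8627 = 0.15994
  33: 1 × 0.1658 × 0.8608 = 0.14272
  34: 1 × 0.1393 × 0.8511 = 0.11856
  35: 1 × 0.1213 × 0.8384 = 0.10170
  36: 1 × 0.0745 × 0.8263 = 0.06156
  37: 1 × 0.0731 × 0.8196 = 0.05991
Sum = 1.75457
NRR = 0.49261 × 1.75457 = 0.86432

0.864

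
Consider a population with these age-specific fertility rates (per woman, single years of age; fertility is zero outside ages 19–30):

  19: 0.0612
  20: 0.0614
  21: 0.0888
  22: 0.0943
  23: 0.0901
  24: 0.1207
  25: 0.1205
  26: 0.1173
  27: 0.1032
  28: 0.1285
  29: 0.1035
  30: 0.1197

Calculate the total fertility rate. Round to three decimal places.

Sum of ASFRs = 0.0612 + 0.0614 + 0.0888 + 0.0943 + 0.0901 + 0.1207 + 0.1205 + 0.1173 + 0.1032 + 0.1285 + 0.1035 + 0.1197 = 1.2092
TFR = 1.2092

1.209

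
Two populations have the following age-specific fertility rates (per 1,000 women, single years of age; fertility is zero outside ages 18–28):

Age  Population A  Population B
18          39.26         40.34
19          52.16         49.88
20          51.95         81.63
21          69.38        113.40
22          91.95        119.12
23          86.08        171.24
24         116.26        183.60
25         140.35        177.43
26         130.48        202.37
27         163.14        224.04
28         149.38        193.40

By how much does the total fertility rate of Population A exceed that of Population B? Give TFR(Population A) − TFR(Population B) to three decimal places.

Population A:
  Sum of ASFRs = 39.26 + 52.16 + 51.95 + 69.38 + 91.95 + 86.08 + 116.26 + 140.35 + 130.48 + 163.14 + 149.38 = 1090.39
  TFR = 1090.39 / 1000 = 1.09039
Population B:
  Sum of ASFRs = 40.34 + 49.88 + 81.63 + 113.40 + 119.12 + 171.24 + 183.60 + 177.43 + 202.37 + 224.04 + 193.40 = 1556.45
  TFR = 1556.45 / 1000 = 1.55645
Difference = 1.09039 − 1.55645 = -0.46606

-0.466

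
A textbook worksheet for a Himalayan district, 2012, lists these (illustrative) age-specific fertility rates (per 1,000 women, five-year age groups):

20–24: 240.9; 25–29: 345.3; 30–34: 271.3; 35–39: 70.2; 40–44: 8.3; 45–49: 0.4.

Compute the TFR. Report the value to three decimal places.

Sum of ASFRs = 240.9 + 345.3 + 271.3 + 70.2 + 8.3 + 0.4 = 936.4
TFR = 5 × 936.4 / 1000 = 4.682

4.682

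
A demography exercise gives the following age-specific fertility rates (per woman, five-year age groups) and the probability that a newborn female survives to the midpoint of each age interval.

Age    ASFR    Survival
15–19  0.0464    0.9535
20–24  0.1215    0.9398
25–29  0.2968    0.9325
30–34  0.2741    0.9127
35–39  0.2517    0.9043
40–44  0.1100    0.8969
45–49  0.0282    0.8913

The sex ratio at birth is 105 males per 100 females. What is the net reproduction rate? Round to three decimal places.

Proportion female at birth = 100 / (100 + 105) = 0.48780.
Per-age-group product (5 × ASFR × survival probability):
  15–19: 5 × 0.0464 × 0.9535 = 0.22121
  20–24: 5 × 0.1215 × 0.9398 = 0.57093
  25–29: 5 × 0.2968 × 0.9325 = 1.38383
  30–34: 5 × 0.2741 × 0.9127 = 1.25086
  35–39: 5 × 0.2517 × 0.9043 = 1.13806
  40–44: 5 × 0.1100 × 0.8969 = 0.49330
  45–49: 5 × 0.0282 × 0.8913 = 0.12567
Sum = 5.18386
NRR = 0.48780 × 5.18386 = 2.52869
An NRR exceeding 1 indicates intrinsic growth under these rates.

2.529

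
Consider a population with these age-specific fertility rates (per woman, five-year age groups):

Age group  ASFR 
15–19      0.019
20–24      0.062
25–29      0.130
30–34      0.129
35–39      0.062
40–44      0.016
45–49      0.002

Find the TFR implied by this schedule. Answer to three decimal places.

2.100

Sum of ASFRs = 0.019 + 0.062 + 0.130 + 0.129 + 0.062 + 0.016 + 0.002 = 0.420
TFR = 5 × 0.420 = 2.1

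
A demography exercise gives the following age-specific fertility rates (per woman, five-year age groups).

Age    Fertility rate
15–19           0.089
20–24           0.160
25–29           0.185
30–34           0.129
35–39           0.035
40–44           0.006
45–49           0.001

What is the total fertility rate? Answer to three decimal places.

3.025

Sum of ASFRs = 0.089 + 0.160 + 0.185 + 0.129 + 0.035 + 0.006 + 0.001 = 0.605
TFR = 5 × 0.605 = 3.025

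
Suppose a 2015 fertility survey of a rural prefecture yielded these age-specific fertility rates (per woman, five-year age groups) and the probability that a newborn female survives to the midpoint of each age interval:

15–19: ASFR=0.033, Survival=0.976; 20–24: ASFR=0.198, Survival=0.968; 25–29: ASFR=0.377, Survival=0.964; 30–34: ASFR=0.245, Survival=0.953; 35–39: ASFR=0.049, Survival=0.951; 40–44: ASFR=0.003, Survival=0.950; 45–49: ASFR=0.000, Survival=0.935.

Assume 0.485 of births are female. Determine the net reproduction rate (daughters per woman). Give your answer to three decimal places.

2.110

Proportion female at birth = 0.485.
Weighting each age-specific rate by interval width and survival:
  15–19: 5 × 0.033 × 0.976 = 0.16104
  20–24: 5 × 0.198 × 0.968 = 0.95832
  25–29: 5 × 0.377 × 0.964 = 1.81714
  30–34: 5 × 0.245 × 0.953 = 1.16743
  35–39: 5 × 0.049 × 0.951 = 0.23300
  40–44: 5 × 0.003 × 0.950 = 0.01425
  45–49: 5 × 0.000 × 0.935 = 0.00000
Sum = 4.35118
NRR = 0.485 × 4.35118 = 2.11032
With NRR above 1 the population is above replacement fertility.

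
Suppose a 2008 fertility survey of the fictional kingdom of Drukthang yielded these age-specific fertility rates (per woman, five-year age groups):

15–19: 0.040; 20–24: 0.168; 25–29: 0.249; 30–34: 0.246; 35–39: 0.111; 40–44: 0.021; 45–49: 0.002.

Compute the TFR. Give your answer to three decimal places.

Sum of ASFRs = 0.040 + 0.168 + 0.249 + 0.246 + 0.111 + 0.021 + 0.002 = 0.837
TFR = 5 × 0.837 = 4.185

4.185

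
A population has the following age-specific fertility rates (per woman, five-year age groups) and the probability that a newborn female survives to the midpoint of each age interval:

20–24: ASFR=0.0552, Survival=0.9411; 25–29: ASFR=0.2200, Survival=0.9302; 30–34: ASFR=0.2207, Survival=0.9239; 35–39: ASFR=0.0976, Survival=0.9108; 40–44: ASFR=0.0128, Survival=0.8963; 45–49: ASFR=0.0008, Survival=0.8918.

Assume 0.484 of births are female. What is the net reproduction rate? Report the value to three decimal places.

Proportion female at birth = 0.484.
Weighting each age-specific rate by interval width and survival:
  20–24: 5 × 0.0552 × 0.9411 = 0.25974
  25–29: 5 × 0.2200 × 0.9302 = 1.02322
  30–34: 5 × 0.2207 × 0.9239 = 1.01952
  35–39: 5 × 0.0976 × 0.9108 = 0.44447
  40–44: 5 × 0.0128 × 0.8963 = 0.05736
  45–49: 5 × 0.0008 × 0.8918 = 0.00357
Sum = 2.80788
NRR = 0.484 × 2.80788 = 1.35901

1.359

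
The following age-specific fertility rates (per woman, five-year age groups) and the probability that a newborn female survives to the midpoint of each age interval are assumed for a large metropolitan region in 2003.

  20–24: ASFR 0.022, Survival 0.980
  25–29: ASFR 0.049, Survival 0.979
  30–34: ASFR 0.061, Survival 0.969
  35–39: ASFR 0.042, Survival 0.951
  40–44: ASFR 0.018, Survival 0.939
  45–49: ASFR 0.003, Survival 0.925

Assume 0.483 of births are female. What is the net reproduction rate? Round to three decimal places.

0.455

Proportion female at birth = 0.483.
Weighting each age-specific rate by interval width and survival:
  20–24: 5 × 0.022 × 0.980 = 0.10780
  25–29: 5 × 0.049 × 0.979 = 0.23986
  30–34: 5 × 0.061 × 0.969 = 0.29555
  35–39: 5 × 0.042 × 0.951 = 0.19971
  40–44: 5 × 0.018 × 0.939 = 0.08451
  45–49: 5 × 0.003 × 0.925 = 0.01388
Sum = 0.94131
NRR = 0.483 × 0.94131 = 0.45465
NRR < 1, so the cohort does not fully replace itself.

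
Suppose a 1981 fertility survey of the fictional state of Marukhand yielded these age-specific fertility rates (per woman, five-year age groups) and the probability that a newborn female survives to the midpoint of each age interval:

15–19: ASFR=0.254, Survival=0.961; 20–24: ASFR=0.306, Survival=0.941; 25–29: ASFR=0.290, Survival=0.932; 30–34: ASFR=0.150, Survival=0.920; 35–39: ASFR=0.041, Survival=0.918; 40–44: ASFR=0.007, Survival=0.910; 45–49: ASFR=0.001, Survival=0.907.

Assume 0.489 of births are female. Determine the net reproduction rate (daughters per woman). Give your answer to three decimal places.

2.409

Proportion female at birth = 0.489.
Per-age-group product (5 × ASFR × survival probability):
  15–19: 5 × 0.254 × 0.961 = 1.22047
  20–24: 5 × 0.306 × 0.941 = 1.43973
  25–29: 5 × 0.290 × 0.932 = 1.35140
  30–34: 5 × 0.150 × 0.920 = 0.69000
  35–39: 5 × 0.041 × 0.918 = 0.18819
  40–44: 5 × 0.007 × 0.910 = 0.03185
  45–49: 5 × 0.001 × 0.907 = 0.00454
Sum = 4.92618
NRR = 0.489 × 4.92618 = 2.40890
NRR > 1, so each generation more than replaces itself.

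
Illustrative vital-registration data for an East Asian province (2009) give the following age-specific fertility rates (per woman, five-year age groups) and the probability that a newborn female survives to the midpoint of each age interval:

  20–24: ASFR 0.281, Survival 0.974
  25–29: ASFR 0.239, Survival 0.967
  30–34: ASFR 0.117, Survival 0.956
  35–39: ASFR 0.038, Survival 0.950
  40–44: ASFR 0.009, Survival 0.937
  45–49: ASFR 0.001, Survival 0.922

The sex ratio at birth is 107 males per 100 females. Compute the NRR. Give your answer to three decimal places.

1.599

Proportion female at birth = 100 / (100 + 107) = 0.48309.
Survival-weighted fertility by age (5·fₓ·Sₓ):
  20–24: 5 × 0.281 × 0.974 = 1.36847
  25–29: 5 × 0.239 × 0.967 = 1.15557
  30–34: 5 × 0.117 × 0.956 = 0.55926
  35–39: 5 × 0.038 × 0.950 = 0.18050
  40–44: 5 × 0.009 × 0.937 = 0.04217
  45–49: 5 × 0.001 × 0.922 = 0.00461
Sum = 3.31058
NRR = 0.48309 × 3.31058 = 1.59931
An NRR exceeding 1 indicates intrinsic growth under these rates.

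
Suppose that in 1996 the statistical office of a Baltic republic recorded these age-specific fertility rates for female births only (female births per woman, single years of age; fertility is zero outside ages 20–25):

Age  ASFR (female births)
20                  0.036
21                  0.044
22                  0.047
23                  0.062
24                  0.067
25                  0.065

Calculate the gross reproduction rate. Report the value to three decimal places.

0.321

Sum of female ASFRs = 0.036 + 0.044 + 0.047 + 0.062 + 0.067 + 0.065 = 0.321
GRR = 0.321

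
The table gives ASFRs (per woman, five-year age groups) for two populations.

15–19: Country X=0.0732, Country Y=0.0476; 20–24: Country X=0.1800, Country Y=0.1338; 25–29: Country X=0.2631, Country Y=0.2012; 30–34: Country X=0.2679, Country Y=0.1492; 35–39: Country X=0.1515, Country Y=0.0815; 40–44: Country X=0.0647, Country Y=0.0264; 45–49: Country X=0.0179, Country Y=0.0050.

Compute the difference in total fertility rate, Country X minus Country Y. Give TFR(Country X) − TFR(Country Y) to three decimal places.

Country X:
  Sum of ASFRs = 0.0732 + 0.1800 + 0.2631 + 0.2679 + 0.1515 + 0.0647 + 0.0179 = 1.0183
  TFR = 5 × 1.0183 = 5.0915
Country Y:
  Sum of ASFRs = 0.0476 + 0.1338 + 0.2012 + 0.1492 + 0.0815 + 0.0264 + 0.0050 = 0.6447
  TFR = 5 × 0.6447 = 3.2235
Difference = 5.0915 − 3.2235 = 1.868

1.868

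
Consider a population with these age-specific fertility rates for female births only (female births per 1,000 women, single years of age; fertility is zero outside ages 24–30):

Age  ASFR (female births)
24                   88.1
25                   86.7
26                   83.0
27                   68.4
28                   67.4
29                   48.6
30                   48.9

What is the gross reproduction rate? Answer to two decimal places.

0.49

Sum of female ASFRs = 88.1 + 86.7 + 83.0 + 68.4 + 67.4 + 48.6 + 48.9 = 491.1
GRR = 491.1 / 1000 = 0.4911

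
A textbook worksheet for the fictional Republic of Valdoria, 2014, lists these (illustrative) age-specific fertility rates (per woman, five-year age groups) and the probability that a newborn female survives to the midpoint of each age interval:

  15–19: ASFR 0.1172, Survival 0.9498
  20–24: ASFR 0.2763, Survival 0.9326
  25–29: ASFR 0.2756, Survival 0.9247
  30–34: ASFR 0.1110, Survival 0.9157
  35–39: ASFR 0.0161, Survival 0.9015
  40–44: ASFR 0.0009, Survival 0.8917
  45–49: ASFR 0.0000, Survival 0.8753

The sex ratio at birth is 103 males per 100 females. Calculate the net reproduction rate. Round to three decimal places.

1.825

Proportion female at birth = 100 / (100 + 103) = 0.49261.
Weighting each age-specific rate by interval width and survival:
  15–19: 5 × 0.1172 × 0.9498 = 0.55658
  20–24: 5 × 0.2763 × 0.9326 = 1.28839
  25–29: 5 × 0.2756 × 0.9247 = 1.27424
  30–34: 5 × 0.1110 × 0.9157 = 0.50821
  35–39: 5 × 0.0161 × 0.9015 = 0.07257
  40–44: 5 × 0.0009 × 0.8917 = 0.00401
  45–49: 5 × 0.0000 × 0.8753 = 0.00000
Sum = 3.70400
NRR = 0.49261 × 3.70400 = 1.82463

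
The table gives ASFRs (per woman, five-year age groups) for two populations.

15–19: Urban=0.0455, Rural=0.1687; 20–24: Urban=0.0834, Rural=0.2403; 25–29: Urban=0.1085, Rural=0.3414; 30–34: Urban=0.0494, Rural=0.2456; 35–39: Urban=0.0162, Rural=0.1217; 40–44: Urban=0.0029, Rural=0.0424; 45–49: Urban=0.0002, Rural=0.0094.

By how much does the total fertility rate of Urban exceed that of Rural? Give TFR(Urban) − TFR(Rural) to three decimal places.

-4.317

Urban:
  Sum of ASFRs = 0.0455 + 0.0834 + 0.1085 + 0.0494 + 0.0162 + 0.0029 + 0.0002 = 0.3061
  TFR = 5 × 0.3061 = 1.5305
Rural:
  Sum of ASFRs = 0.1687 + 0.2403 + 0.3414 + 0.2456 + 0.1217 + 0.0424 + 0.0094 = 1.1695
  TFR = 5 × 1.1695 = 5.8475
Difference = 1.5305 − 5.8475 = -4.317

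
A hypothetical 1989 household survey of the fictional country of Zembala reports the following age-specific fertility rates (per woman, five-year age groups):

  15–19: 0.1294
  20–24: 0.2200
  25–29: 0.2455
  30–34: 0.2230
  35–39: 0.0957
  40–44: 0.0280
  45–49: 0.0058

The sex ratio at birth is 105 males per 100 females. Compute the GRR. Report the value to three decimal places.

Proportion female at birth = 100 / (100 + 105) = 0.48780.
Sum of ASFRs = 0.1294 + 0.2200 + 0.2455 + 0.2230 + 0.0957 + 0.0280 + 0.0058 = 0.9474
TFR = 5 × 0.9474 = 4.737
GRR = 0.48780 × 4.737 = 2.31071

2.311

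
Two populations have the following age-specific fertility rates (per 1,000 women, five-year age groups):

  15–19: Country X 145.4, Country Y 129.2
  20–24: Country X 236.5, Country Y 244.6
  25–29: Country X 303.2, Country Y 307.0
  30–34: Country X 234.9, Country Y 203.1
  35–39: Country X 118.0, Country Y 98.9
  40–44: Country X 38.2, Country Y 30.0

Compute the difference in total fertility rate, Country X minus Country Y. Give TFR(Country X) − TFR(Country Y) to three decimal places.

0.317

Country X:
  Sum of ASFRs = 145.4 + 236.5 + 303.2 + 234.9 + 118.0 + 38.2 = 1076.2
  TFR = 5 × 1076.2 / 1000 = 5.381
Country Y:
  Sum of ASFRs = 129.2 + 244.6 + 307.0 + 203.1 + 98.9 + 30.0 = 1012.8
  TFR = 5 × 1012.8 / 1000 = 5.064
Difference = 5.381 − 5.064 = 0.317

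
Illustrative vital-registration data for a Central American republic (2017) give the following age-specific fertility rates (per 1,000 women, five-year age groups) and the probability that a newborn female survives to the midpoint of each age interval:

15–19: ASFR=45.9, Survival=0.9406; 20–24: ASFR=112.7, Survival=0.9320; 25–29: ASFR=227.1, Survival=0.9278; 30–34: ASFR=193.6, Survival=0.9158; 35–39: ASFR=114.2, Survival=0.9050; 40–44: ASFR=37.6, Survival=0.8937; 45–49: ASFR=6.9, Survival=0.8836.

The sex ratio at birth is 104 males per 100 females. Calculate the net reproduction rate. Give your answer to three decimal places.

Proportion female at birth = 100 / (100 + 104) = 0.49020.
Each age group contributes 5 × ASFR × survival:
  15–19: 5 × 45.9/1000 × 0.9406 = 0.21587
  20–24: 5 × 112.7/1000 × 0.9320 = 0.52518
  25–29: 5 × 227.1/1000 × 0.9278 = 1.05352
  30–34: 5 × 193.6/1000 × 0.9158 = 0.88649
  35–39: 5 × 114.2/1000 × 0.9050 = 0.51676
  40–44: 5 × 37.6/1000 × 0.8937 = 0.16802
  45–49: 5 × 6.9/1000 × 0.8836 = 0.03048
Sum = 3.39632
NRR = 0.49020 × 3.39632 = 1.66488

1.665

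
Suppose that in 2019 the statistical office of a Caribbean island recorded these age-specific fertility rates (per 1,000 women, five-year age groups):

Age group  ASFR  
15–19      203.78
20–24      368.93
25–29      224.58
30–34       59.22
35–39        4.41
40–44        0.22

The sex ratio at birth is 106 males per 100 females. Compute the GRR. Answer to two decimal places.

Proportion female at birth = 100 / (100 + 106) = 0.48544.
Sum of ASFRs = 203.78 + 368.93 + 224.58 + 59.22 + 4.41 + 0.22 = 861.14
TFR = 5 × 861.14 / 1000 = 4.3057
GRR = 0.48544 × 4.3057 = 2.09016

2.09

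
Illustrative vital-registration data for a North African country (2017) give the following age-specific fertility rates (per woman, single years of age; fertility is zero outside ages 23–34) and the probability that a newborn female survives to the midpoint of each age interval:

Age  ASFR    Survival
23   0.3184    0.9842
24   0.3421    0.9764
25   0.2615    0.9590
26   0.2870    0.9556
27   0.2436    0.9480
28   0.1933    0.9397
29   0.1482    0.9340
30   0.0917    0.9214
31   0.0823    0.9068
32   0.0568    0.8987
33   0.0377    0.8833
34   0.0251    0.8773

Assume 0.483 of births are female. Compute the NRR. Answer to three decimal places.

Proportion female at birth = 0.483.
Survival-weighted fertility by age (1·fₓ·Sₓ):
  23: 1 × 0.3184 × 0.9842 = 0.31337
  24: 1 × 0.3421 × 0.9764 = 0.33403
  25: 1 × 0.2615 × 0.9590 = 0.25078
  26: 1 × 0.2870 × 0.9556 = 0.27426
  27: 1 × 0.2436 × 0.9480 = 0.23093
  28: 1 × 0.1933 × 0.9397 = 0.18164
  29: 1 × 0.1482 × 0.9340 = 0.13842
  30: 1 × 0.0917 × 0.9214 = 0.08449
  31: 1 × 0.0823 × 0.9068 = 0.07463
  32: 1 × 0.0568 × 0.8987 = 0.05105
  33: 1 × 0.0377 × 0.8833 = 0.03330
  34: 1 × 0.0251 × 0.8773 = 0.02202
Sum = 1.98892
NRR = 0.483 × 1.98892 = 0.96065

0.961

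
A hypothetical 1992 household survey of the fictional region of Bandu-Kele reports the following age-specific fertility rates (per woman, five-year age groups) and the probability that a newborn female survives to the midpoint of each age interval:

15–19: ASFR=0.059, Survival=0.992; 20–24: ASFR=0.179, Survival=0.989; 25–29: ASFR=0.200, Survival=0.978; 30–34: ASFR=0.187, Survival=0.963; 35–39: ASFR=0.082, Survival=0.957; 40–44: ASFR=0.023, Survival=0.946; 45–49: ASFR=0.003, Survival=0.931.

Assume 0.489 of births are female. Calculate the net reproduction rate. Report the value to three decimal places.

1.746

Proportion female at birth = 0.489.
Per-age-group product (5 × ASFR × survival probability):
  15–19: 5 × 0.059 × 0.992 = 0.29264
  20–24: 5 × 0.179 × 0.989 = 0.88516
  25–29: 5 × 0.200 × 0.978 = 0.97800
  30–34: 5 × 0.187 × 0.963 = 0.90041
  35–39: 5 × 0.082 × 0.957 = 0.39237
  40–44: 5 × 0.023 × 0.946 = 0.10879
  45–49: 5 × 0.003 × 0.931 = 0.01397
Sum = 3.57134
NRR = 0.489 × 3.57134 = 1.74639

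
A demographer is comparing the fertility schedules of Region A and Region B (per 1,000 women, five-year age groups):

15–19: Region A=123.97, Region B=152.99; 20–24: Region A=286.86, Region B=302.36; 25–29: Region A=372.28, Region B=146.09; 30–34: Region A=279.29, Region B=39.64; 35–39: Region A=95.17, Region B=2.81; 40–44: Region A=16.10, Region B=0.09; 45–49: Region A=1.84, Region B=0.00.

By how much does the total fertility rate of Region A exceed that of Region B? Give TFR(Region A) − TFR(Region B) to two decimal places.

2.66

Region A:
  Sum of ASFRs = 123.97 + 286.86 + 372.28 + 279.29 + 95.17 + 16.10 + 1.84 = 1175.51
  TFR = 5 × 1175.51 / 1000 = 5.87755
Region B:
  Sum of ASFRs = 152.99 + 302.36 + 146.09 + 39.64 + 2.81 + 0.09 + 0.00 = 643.98
  TFR = 5 × 643.98 / 1000 = 3.2199
Difference = 5.87755 − 3.2199 = 2.65765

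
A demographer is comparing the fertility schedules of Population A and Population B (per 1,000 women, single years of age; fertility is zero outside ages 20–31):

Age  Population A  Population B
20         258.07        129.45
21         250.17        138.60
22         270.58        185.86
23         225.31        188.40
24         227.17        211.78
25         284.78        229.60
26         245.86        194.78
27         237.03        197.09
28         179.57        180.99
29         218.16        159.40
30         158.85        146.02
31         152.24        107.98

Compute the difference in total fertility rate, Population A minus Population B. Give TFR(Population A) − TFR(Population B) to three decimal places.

Population A:
  Sum of ASFRs = 258.07 + 250.17 + 270.58 + 225.31 + 227.17 + 284.78 + 245.86 + 237.03 + 179.57 + 218.16 + 158.85 + 152.24 = 2707.79
  TFR = 2707.79 / 1000 = 2.70779
Population B:
  Sum of ASFRs = 129.45 + 138.60 + 185.86 + 188.40 + 211.78 + 229.60 + 194.78 + 197.09 + 180.99 + 159.40 + 146.02 + 107.98 = 2069.95
  TFR = 2069.95 / 1000 = 2.06995
Difference = 2.70779 − 2.06995 = 0.63784

0.638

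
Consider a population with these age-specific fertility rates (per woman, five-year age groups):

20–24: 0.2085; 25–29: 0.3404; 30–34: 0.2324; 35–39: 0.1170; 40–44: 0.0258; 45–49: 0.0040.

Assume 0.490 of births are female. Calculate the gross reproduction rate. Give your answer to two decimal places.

Proportion female at birth = 0.490.
Sum of ASFRs = 0.2085 + 0.3404 + 0.2324 + 0.1170 + 0.0258 + 0.0040 = 0.9281
TFR = 5 × 0.9281 = 4.6405
GRR = 0.490 × 4.6405 = 2.27385

2.27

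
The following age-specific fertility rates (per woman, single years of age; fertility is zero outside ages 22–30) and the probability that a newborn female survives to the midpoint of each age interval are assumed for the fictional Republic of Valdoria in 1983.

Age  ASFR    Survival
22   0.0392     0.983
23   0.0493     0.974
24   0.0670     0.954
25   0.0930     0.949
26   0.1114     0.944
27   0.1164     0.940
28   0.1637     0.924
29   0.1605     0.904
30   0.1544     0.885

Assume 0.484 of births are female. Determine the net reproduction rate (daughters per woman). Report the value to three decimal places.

0.429

Proportion female at birth = 0.484.
Weighting each age-specific rate by interval width and survival:
  22: 1 × 0.0392 × 0.983 = 0.03853
  23: 1 × 0.0493 × 0.974 = 0.04802
  24: 1 × 0.0670 × 0.954 = 0.06392
  25: 1 × 0.0930 × 0.949 = 0.08826
  26: 1 × 0.1114 × 0.944 = 0.10516
  27: 1 × 0.1164 × 0.940 = 0.10942
  28: 1 × 0.1637 × 0.924 = 0.15126
  29: 1 × 0.1605 × 0.904 = 0.14509
  30: 1 × 0.1544 × 0.885 = 0.13664
Sum = 0.88630
NRR = 0.484 × 0.88630 = 0.42897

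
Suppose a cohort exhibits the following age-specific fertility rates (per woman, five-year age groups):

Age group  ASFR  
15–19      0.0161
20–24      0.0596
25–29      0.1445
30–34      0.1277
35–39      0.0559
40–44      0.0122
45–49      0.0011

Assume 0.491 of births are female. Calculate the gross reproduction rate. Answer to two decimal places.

Proportion female at birth = 0.491.
Sum of ASFRs = 0.0161 + 0.0596 + 0.1445 + 0.1277 + 0.0559 + 0.0122 + 0.0011 = 0.4171
TFR = 5 × 0.4171 = 2.0855
GRR = 0.491 × 2.0855 = 1.02398

1.02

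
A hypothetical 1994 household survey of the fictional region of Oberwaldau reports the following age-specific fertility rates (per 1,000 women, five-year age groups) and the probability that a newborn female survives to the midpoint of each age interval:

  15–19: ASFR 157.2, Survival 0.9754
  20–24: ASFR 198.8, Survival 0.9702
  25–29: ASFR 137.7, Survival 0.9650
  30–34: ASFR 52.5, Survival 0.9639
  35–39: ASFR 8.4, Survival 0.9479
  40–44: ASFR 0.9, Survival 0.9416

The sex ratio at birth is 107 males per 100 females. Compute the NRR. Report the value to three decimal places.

Proportion female at birth = 100 / (100 + 107) = 0.48309.
Weighting each age-specific rate by interval width and survival:
  15–19: 5 × 157.2/1000 × 0.9754 = 0.76666
  20–24: 5 × 198.8/1000 × 0.9702 = 0.96438
  25–29: 5 × 137.7/1000 × 0.9650 = 0.66440
  30–34: 5 × 52.5/1000 × 0.9639 = 0.25302
  35–39: 5 × 8.4/1000 × 0.9479 = 0.03981
  40–44: 5 × 0.9/1000 × 0.9416 = 0.00424
Sum = 2.69251
NRR = 0.48309 × 2.69251 = 1.30072
An NRR exceeding 1 indicates intrinsic growth under these rates.

1.301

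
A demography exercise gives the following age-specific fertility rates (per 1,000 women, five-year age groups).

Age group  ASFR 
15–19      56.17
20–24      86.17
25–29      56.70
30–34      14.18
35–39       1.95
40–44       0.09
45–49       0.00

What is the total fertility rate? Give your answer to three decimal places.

Sum of ASFRs = 56.17 + 86.17 + 56.70 + 14.18 + 1.95 + 0.09 + 0.00 = 215.26
TFR = 5 × 215.26 / 1000 = 1.0763

1.076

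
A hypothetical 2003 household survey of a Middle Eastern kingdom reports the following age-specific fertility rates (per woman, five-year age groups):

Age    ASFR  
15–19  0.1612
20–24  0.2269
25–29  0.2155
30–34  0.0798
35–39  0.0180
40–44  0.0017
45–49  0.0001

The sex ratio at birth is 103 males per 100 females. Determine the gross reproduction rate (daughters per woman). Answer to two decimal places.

1.73

Proportion female at birth = 100 / (100 + 103) = 0.49261.
Sum of ASFRs = 0.1612 + 0.2269 + 0.2155 + 0.0798 + 0.0180 + 0.0017 + 0.0001 = 0.7032
TFR = 5 × 0.7032 = 3.516
GRR = 0.49261 × 3.516 = 1.73202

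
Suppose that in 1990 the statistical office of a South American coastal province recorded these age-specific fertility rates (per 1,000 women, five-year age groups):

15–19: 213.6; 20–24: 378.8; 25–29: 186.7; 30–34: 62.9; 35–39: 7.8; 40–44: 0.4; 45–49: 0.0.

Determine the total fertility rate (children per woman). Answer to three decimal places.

4.251

Sum of ASFRs = 213.6 + 378.8 + 186.7 + 62.9 + 7.8 + 0.4 + 0.0 = 850.2
TFR = 5 × 850.2 / 1000 = 4.251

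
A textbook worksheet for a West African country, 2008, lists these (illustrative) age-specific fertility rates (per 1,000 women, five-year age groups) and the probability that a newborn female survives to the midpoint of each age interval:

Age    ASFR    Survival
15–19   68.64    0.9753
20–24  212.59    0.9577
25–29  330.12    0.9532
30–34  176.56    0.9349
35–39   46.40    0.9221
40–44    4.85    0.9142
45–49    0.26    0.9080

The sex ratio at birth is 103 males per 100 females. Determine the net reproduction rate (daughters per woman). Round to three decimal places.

Proportion female at birth = 100 / (100 + 103) = 0.49261.
Weighting each age-specific rate by interval width and survival:
  15–19: 5 × 68.64/1000 × 0.9753 = 0.33472
  20–24: 5 × 212.59/1000 × 0.9577 = 1.01799
  25–29: 5 × 330.12/1000 × 0.9532 = 1.57335
  30–34: 5 × 176.56/1000 × 0.9349 = 0.82533
  35–39: 5 × 46.40/1000 × 0.9221 = 0.21393
  40–44: 5 × 4.85/1000 × 0.9142 = 0.02217
  45–49: 5 × 0.26/1000 × 0.9080 = 0.00118
Sum = 3.98867
NRR = 0.49261 × 3.98867 = 1.96486

1.965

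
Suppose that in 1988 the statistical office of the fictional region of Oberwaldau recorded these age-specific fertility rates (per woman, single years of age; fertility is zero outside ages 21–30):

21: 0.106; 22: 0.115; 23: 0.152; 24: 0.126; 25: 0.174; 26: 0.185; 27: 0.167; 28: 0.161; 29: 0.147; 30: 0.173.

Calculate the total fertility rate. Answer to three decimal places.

1.506

Sum of ASFRs = 0.106 + 0.115 + 0.152 + 0.126 + 0.174 + 0.185 + 0.167 + 0.161 + 0.147 + 0.173 = 1.506
TFR = 1.506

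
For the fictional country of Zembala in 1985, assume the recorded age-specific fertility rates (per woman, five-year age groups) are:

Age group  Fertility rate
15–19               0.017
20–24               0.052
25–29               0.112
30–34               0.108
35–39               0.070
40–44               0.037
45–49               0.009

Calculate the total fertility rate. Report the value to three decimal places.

2.025

Sum of ASFRs = 0.017 + 0.052 + 0.112 + 0.108 + 0.070 + 0.037 + 0.009 = 0.405
TFR = 5 × 0.405 = 2.025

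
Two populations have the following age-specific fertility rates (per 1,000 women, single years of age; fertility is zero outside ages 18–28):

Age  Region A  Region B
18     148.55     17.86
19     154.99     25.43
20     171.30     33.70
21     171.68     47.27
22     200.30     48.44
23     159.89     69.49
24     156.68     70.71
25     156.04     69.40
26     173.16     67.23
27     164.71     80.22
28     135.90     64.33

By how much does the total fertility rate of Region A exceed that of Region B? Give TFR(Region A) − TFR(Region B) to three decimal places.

1.199

Region A:
  Sum of ASFRs = 148.55 + 154.99 + 171.30 + 171.68 + 200.30 + 159.89 + 156.68 + 156.04 + 173.16 + 164.71 + 135.90 = 1793.20
  TFR = 1793.20 / 1000 = 1.7932
Region B:
  Sum of ASFRs = 17.86 + 25.43 + 33.70 + 47.27 + 48.44 + 69.49 + 70.71 + 69.40 + 67.23 + 80.22 + 64.33 = 594.08
  TFR = 594.08 / 1000 = 0.59408
Difference = 1.7932 − 0.59408 = 1.19912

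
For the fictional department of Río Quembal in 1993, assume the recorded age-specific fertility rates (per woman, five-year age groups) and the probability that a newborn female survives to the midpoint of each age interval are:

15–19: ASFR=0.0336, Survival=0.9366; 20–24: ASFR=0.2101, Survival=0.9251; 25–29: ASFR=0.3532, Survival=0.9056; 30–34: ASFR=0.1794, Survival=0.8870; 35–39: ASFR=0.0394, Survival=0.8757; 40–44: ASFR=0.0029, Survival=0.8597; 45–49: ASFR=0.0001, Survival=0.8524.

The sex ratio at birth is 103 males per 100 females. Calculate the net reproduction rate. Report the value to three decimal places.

Proportion female at birth = 100 / (100 + 103) = 0.49261.
Each age group contributes 5 × ASFR × survival:
  15–19: 5 × 0.0336 × 0.9366 = 0.15735
  20–24: 5 × 0.2101 × 0.9251 = 0.97182
  25–29: 5 × 0.3532 × 0.9056 = 1.59929
  30–34: 5 × 0.1794 × 0.8870 = 0.79564
  35–39: 5 × 0.0394 × 0.8757 = 0.17251
  40–44: 5 × 0.0029 × 0.8597 = 0.01247
  45–49: 5 × 0.0001 × 0.8524 = 0.00043
Sum = 3.70951
NRR = 0.49261 × 3.70951 = 1.82734
With NRR above 1 the population is above replacement fertility.

1.827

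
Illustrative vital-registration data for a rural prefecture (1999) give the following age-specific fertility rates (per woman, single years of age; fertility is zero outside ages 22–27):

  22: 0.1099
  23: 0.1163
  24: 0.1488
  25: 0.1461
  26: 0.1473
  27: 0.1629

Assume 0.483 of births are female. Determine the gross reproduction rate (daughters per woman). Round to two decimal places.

0.40

Proportion female at birth = 0.483.
Sum of ASFRs = 0.1099 + 0.1163 + 0.1488 + 0.1461 + 0.1473 + 0.1629 = 0.8313
TFR = 0.8313
GRR = 0.483 × 0.8313 = 0.40152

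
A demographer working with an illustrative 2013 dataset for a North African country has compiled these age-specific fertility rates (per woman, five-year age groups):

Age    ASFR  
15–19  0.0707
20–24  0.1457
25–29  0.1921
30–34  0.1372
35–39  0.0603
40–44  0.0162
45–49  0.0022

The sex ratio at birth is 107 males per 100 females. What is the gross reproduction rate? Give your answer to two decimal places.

Proportion female at birth = 100 / (100 + 107) = 0.48309.
Sum of ASFRs = 0.0707 + 0.1457 + 0.1921 + 0.1372 + 0.0603 + 0.0162 + 0.0022 = 0.6244
TFR = 5 × 0.6244 = 3.122
GRR = 0.48309 × 3.122 = 1.50821

1.51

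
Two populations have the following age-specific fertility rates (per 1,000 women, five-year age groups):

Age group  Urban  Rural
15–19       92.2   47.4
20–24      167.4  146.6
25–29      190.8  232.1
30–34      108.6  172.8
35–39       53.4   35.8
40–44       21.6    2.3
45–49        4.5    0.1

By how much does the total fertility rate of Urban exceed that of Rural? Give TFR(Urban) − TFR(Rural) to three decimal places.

0.007

Urban:
  Sum of ASFRs = 92.2 + 167.4 + 190.8 + 108.6 + 53.4 + 21.6 + 4.5 = 638.5
  TFR = 5 × 638.5 / 1000 = 3.1925
Rural:
  Sum of ASFRs = 47.4 + 146.6 + 232.1 + 172.8 + 35.8 + 2.3 + 0.1 = 637.1
  TFR = 5 × 637.1 / 1000 = 3.1855
Difference = 3.1925 − 3.1855 = 0.007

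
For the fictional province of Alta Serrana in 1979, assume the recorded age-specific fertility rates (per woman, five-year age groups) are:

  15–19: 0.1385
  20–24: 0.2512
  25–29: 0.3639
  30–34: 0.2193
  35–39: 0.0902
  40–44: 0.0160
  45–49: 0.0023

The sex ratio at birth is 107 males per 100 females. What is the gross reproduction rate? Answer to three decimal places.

Proportion female at birth = 100 / (100 + 107) = 0.48309.
Sum of ASFRs = 0.1385 + 0.2512 + 0.3639 + 0.2193 + 0.0902 + 0.0160 + 0.0023 = 1.0814
TFR = 5 × 1.0814 = 5.407
GRR = 0.48309 × 5.407 = 2.61207

2.612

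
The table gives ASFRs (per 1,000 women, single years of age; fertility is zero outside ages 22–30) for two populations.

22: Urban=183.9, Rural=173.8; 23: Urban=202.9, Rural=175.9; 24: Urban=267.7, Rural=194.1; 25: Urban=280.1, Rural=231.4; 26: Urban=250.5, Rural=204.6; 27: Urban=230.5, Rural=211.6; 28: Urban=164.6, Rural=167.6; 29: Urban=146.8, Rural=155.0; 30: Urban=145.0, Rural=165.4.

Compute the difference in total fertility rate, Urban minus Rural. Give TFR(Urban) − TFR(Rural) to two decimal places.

0.19

Urban:
  Sum of ASFRs = 183.9 + 202.9 + 267.7 + 280.1 + 250.5 + 230.5 + 164.6 + 146.8 + 145.0 = 1872.0
  TFR = 1872.0 / 1000 = 1.872
Rural:
  Sum of ASFRs = 173.8 + 175.9 + 194.1 + 231.4 + 204.6 + 211.6 + 167.6 + 155.0 + 165.4 = 1679.4
  TFR = 1679.4 / 1000 = 1.6794
Difference = 1.872 − 1.6794 = 0.1926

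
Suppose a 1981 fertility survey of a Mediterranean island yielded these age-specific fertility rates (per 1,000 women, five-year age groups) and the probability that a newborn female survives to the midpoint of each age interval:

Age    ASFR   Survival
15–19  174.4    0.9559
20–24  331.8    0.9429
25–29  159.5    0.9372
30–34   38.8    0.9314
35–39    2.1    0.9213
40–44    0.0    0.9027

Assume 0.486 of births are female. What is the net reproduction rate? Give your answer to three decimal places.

Proportion female at birth = 0.486.
Weighting each age-specific rate by interval width and survival:
  15–19: 5 × 174.4/1000 × 0.9559 = 0.83354
  20–24: 5 × 331.8/1000 × 0.9429 = 1.56427
  25–29: 5 × 159.5/1000 × 0.9372 = 0.74742
  30–34: 5 × 38.8/1000 × 0.9314 = 0.18069
  35–39: 5 × 2.1/1000 × 0.9213 = 0.00967
  40–44: 5 × 0.0/1000 × 0.9027 = 0.00000
Sum = 3.33559
NRR = 0.486 × 3.33559 = 1.62110

1.621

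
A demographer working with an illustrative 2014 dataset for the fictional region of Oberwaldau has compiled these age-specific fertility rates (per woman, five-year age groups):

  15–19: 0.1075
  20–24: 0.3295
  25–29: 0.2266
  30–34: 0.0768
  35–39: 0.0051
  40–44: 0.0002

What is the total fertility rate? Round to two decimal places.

Sum of ASFRs = 0.1075 + 0.3295 + 0.2266 + 0.0768 + 0.0051 + 0.0002 = 0.7457
TFR = 5 × 0.7457 = 3.7285

3.73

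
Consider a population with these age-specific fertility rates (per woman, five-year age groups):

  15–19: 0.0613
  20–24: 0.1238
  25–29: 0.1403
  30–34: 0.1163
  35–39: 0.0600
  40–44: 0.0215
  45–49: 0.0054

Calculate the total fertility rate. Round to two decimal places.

Sum of ASFRs = 0.0613 + 0.1238 + 0.1403 + 0.1163 + 0.0600 + 0.0215 + 0.0054 = 0.5286
TFR = 5 × 0.5286 = 2.643

2.64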